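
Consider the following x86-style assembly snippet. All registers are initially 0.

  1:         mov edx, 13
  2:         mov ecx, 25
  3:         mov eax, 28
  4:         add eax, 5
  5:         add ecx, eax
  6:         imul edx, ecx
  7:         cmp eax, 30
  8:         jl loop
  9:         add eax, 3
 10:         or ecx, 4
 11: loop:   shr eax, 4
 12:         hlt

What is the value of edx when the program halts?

754

mov edx, 13 → edx=13
mov ecx, 25 → ecx=25
mov eax, 28 → eax=28
add eax, 5 → eax=28+5=33
add ecx, eax → ecx=25+33=58
imul edx, ecx → edx=13*58=754
cmp eax, 30  (cmp 33,30)
jl loop: not taken
add eax, 3 → eax=33+3=36
or ecx, 4 → ecx=58|4=62
shr eax, 4 → eax=36>>4=2
halt.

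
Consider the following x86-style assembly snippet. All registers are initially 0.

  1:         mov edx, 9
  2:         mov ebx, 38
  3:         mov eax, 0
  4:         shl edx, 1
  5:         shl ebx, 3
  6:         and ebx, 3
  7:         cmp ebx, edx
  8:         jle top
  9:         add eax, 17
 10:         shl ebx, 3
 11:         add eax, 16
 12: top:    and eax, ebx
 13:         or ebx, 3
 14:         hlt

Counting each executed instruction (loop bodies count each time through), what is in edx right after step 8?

mov edx, 9 → edx=9
mov ebx, 38 → ebx=38
mov eax, 0 → eax=0
shl edx, 1 → edx=9<<1=18
shl ebx, 3 → ebx=38<<3=304
and ebx, 3 → ebx=304&3=0
cmp ebx, edx  (cmp 0,18)
jle top: taken
After step 8: edx = 18.

18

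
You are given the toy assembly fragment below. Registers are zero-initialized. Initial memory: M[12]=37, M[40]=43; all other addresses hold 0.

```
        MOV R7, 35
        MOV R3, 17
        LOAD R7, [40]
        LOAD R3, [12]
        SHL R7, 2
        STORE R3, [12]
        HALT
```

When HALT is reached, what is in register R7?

172

after MOV R7, 35: R7=35
after MOV R3, 17: R3=17
after LOAD R7, [40]: R7=M[40]=43
after LOAD R3, [12]: R3=M[12]=37
after SHL R7, 2: R7=43<<2=172
STORE R3, [12] → M[12]=37
halt.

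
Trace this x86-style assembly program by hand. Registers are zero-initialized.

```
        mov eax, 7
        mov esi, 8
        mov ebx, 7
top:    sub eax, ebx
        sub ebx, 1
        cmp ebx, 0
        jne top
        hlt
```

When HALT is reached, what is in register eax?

after mov eax, 7: eax=7
after mov esi, 8: esi=8
after mov ebx, 7: ebx=7
after sub eax, ebx: eax=7-7=0
after sub ebx, 1: ebx=7-1=6
cmp ebx, 0  (cmp 6,0)
jne top: taken
after sub eax, ebx: eax=0-6=-6
after sub ebx, 1: ebx=6-1=5
cmp ebx, 0  (cmp 5,0)
jne top: taken
after sub eax, ebx: eax=(-6)-5=-11
after sub ebx, 1: ebx=5-1=4
cmp ebx, 0  (cmp 4,0)
jne top: taken
after sub eax, ebx: eax=(-11)-4=-15
after sub ebx, 1: ebx=4-1=3
cmp ebx, 0  (cmp 3,0)
jne top: taken
after sub eax, ebx: eax=(-15)-3=-18
after sub ebx, 1: ebx=3-1=2
cmp ebx, 0  (cmp 2,0)
jne top: taken
after sub eax, ebx: eax=(-18)-2=-20
after sub ebx, 1: ebx=2-1=1
cmp ebx, 0  (cmp 1,0)
jne top: taken
after sub eax, ebx: eax=(-20)-1=-21
after sub ebx, 1: ebx=1-1=0
cmp ebx, 0  (cmp 0,0)
jne top: not taken
halt.

-21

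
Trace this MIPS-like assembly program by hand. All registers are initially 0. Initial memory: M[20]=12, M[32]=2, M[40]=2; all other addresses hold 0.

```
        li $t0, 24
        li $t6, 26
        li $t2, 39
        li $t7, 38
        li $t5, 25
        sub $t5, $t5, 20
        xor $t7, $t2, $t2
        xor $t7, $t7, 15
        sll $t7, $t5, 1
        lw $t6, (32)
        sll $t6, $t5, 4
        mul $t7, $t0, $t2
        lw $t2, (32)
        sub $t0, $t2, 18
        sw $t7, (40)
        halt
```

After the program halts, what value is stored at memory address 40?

936

after li $t0, 24: $t0=24
after li $t6, 26: $t6=26
after li $t2, 39: $t2=39
after li $t7, 38: $t7=38
after li $t5, 25: $t5=25
after sub $t5, $t5, 20: $t5=25-20=5
after xor $t7, $t2, $t2: $t7=39^39=0
after xor $t7, $t7, 15: $t7=0^15=15
after sll $t7, $t5, 1: $t7=5<<1=10
after lw $t6, (32): $t6=M[32]=2
after sll $t6, $t5, 4: $t6=5<<4=80
after mul $t7, $t0, $t2: $t7=24*39=936
after lw $t2, (32): $t2=M[32]=2
after sub $t0, $t2, 18: $t0=2-18=-16
sw $t7, (40) → M[40]=936
halt.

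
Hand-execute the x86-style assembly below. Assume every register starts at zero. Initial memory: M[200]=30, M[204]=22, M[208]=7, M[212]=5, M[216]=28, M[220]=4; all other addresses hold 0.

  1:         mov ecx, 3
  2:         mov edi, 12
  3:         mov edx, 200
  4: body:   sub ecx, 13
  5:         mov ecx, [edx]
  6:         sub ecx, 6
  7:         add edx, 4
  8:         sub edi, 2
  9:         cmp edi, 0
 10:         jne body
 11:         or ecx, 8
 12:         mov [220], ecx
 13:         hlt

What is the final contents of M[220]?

-2

mov ecx, 3 → ecx=3
mov edi, 12 → edi=12
mov edx, 200 → edx=200
sub ecx, 13 → ecx=3-13=-10
mov ecx, [edx] → ecx=M[200]=30
sub ecx, 6 → ecx=30-6=24
add edx, 4 → edx=200+4=204
sub edi, 2 → edi=12-2=10
cmp edi, 0  (cmp 10,0)
jne body: taken
sub ecx, 13 → ecx=24-13=11
mov ecx, [edx] → ecx=M[204]=22
sub ecx, 6 → ecx=22-6=16
add edx, 4 → edx=204+4=208
sub edi, 2 → edi=10-2=8
cmp edi, 0  (cmp 8,0)
jne body: taken
sub ecx, 13 → ecx=16-13=3
mov ecx, [edx] → ecx=M[208]=7
sub ecx, 6 → ecx=7-6=1
add edx, 4 → edx=208+4=212
sub edi, 2 → edi=8-2=6
cmp edi, 0  (cmp 6,0)
jne body: taken
sub ecx, 13 → ecx=1-13=-12
mov ecx, [edx] → ecx=M[212]=5
sub ecx, 6 → ecx=5-6=-1
add edx, 4 → edx=212+4=216
sub edi, 2 → edi=6-2=4
cmp edi, 0  (cmp 4,0)
jne body: taken
sub ecx, 13 → ecx=(-1)-13=-14
mov ecx, [edx] → ecx=M[216]=28
sub ecx, 6 → ecx=28-6=22
add edx, 4 → edx=216+4=220
sub edi, 2 → edi=4-2=2
cmp edi, 0  (cmp 2,0)
jne body: taken
sub ecx, 13 → ecx=22-13=9
mov ecx, [edx] → ecx=M[220]=4
sub ecx, 6 → ecx=4-6=-2
add edx, 4 → edx=220+4=224
sub edi, 2 → edi=2-2=0
cmp edi, 0  (cmp 0,0)
jne body: not taken
or ecx, 8 → ecx=(-2)|8=-2
mov [220], ecx → M[220]=-2
halt.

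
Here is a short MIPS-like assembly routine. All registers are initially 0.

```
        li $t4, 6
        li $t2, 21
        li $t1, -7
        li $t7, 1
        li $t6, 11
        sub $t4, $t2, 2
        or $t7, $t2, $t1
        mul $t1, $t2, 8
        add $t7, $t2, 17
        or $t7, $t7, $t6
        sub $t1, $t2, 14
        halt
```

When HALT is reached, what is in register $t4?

li $t4, 6 → $t4=6
li $t2, 21 → $t2=21
li $t1, -7 → $t1=-7
li $t7, 1 → $t7=1
li $t6, 11 → $t6=11
sub $t4, $t2, 2 → $t4=21-2=19
or $t7, $t2, $t1 → $t7=21|(-7)=-3
mul $t1, $t2, 8 → $t1=21*8=168
add $t7, $t2, 17 → $t7=21+17=38
or $t7, $t7, $t6 → $t7=38|11=47
sub $t1, $t2, 14 → $t1=21-14=7
halt.

19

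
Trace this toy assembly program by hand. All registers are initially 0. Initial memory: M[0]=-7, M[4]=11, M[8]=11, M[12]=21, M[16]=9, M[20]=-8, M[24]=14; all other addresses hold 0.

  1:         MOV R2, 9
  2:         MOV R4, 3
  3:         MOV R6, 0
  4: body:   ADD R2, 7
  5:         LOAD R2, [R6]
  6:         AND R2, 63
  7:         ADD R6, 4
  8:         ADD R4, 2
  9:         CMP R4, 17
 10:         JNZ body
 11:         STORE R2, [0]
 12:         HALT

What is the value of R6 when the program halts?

R2=9
R4=3
R6=0
R2=9+7=16
R2=M[0]=-7
R2=(-7)&63=57
R6=0+4=4
R4=3+2=5
CMP R4, 17  (cmp 5,17)
JNZ body: taken
R2=57+7=64
R2=M[4]=11
R2=11&63=11
R6=4+4=8
R4=5+2=7
CMP R4, 17  (cmp 7,17)
JNZ body: taken
R2=11+7=18
R2=M[8]=11
R2=11&63=11
R6=8+4=12
R4=7+2=9
CMP R4, 17  (cmp 9,17)
JNZ body: taken
R2=11+7=18
R2=M[12]=21
R2=21&63=21
R6=12+4=16
R4=9+2=11
CMP R4, 17  (cmp 11,17)
JNZ body: taken
R2=21+7=28
R2=M[16]=9
R2=9&63=9
R6=16+4=20
R4=11+2=13
CMP R4, 17  (cmp 13,17)
JNZ body: taken
R2=9+7=16
R2=M[20]=-8
R2=(-8)&63=56
R6=20+4=24
R4=13+2=15
CMP R4, 17  (cmp 15,17)
JNZ body: taken
R2=56+7=63
R2=M[24]=14
R2=14&63=14
R6=24+4=28
R4=15+2=17
CMP R4, 17  (cmp 17,17)
JNZ body: not taken
STORE R2, [0] → M[0]=14
halt.

28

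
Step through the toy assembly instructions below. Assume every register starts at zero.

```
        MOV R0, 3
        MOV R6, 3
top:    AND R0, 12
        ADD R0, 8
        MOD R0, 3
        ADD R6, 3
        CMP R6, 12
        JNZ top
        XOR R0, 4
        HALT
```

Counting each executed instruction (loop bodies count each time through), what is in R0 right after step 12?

after MOV R0, 3: R0=3
after MOV R6, 3: R6=3
after AND R0, 12: R0=3&12=0
after ADD R0, 8: R0=0+8=8
after MOD R0, 3: R0=8%3=2
after ADD R6, 3: R6=3+3=6
CMP R6, 12  (cmp 6,12)
JNZ top: taken
after AND R0, 12: R0=2&12=0
after ADD R0, 8: R0=0+8=8
after MOD R0, 3: R0=8%3=2
after ADD R6, 3: R6=6+3=9
After step 12: R0 = 2.

2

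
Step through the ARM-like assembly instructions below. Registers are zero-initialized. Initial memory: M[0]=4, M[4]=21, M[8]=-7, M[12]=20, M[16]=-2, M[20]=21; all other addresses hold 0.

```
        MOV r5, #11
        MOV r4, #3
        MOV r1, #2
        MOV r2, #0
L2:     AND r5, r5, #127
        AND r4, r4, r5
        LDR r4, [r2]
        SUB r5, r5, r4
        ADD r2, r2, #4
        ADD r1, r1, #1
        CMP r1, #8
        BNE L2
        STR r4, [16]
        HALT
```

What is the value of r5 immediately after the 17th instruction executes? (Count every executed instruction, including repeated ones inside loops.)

r5=11
r4=3
r1=2
r2=0
r5=11&127=11
r4=3&11=3
r4=M[0]=4
r5=11-4=7
r2=0+4=4
r1=2+1=3
CMP r1, #8  (cmp 3,8)
BNE L2: taken
r5=7&127=7
r4=4&7=4
r4=M[4]=21
r5=7-21=-14
r2=4+4=8
After step 17: r5 = -14.

-14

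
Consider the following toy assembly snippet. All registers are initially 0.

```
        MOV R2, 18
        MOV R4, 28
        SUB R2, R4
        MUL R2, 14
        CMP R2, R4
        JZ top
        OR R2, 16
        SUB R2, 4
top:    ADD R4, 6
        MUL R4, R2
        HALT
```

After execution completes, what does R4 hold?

-4896

MOV R2, 18 → R2=18
MOV R4, 28 → R4=28
SUB R2, R4 → R2=18-28=-10
MUL R2, 14 → R2=(-10)*14=-140
CMP R2, R4  (cmp -140,28)
JZ top: not taken
OR R2, 16 → R2=(-140)|16=-140
SUB R2, 4 → R2=(-140)-4=-144
ADD R4, 6 → R4=28+6=34
MUL R4, R2 → R4=34*(-144)=-4896
halt.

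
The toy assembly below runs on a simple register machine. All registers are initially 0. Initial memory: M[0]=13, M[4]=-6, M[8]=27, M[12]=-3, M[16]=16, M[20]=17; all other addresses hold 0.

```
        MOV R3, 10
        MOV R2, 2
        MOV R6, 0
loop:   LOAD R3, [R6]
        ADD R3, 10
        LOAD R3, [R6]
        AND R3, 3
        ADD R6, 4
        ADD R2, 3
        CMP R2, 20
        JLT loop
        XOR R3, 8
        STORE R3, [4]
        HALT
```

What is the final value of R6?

24

after MOV R3, 10: R3=10
after MOV R2, 2: R2=2
after MOV R6, 0: R6=0
after LOAD R3, [R6]: R3=M[0]=13
after ADD R3, 10: R3=13+10=23
after LOAD R3, [R6]: R3=M[0]=13
after AND R3, 3: R3=13&3=1
after ADD R6, 4: R6=0+4=4
after ADD R2, 3: R2=2+3=5
CMP R2, 20  (cmp 5,20)
JLT loop: taken
after LOAD R3, [R6]: R3=M[4]=-6
after ADD R3, 10: R3=(-6)+10=4
after LOAD R3, [R6]: R3=M[4]=-6
after AND R3, 3: R3=(-6)&3=2
after ADD R6, 4: R6=4+4=8
after ADD R2, 3: R2=5+3=8
CMP R2, 20  (cmp 8,20)
JLT loop: taken
after LOAD R3, [R6]: R3=M[8]=27
after ADD R3, 10: R3=27+10=37
after LOAD R3, [R6]: R3=M[8]=27
after AND R3, 3: R3=27&3=3
after ADD R6, 4: R6=8+4=12
after ADD R2, 3: R2=8+3=11
CMP R2, 20  (cmp 11,20)
JLT loop: taken
after LOAD R3, [R6]: R3=M[12]=-3
after ADD R3, 10: R3=(-3)+10=7
after LOAD R3, [R6]: R3=M[12]=-3
after AND R3, 3: R3=(-3)&3=1
after ADD R6, 4: R6=12+4=16
after ADD R2, 3: R2=11+3=14
CMP R2, 20  (cmp 14,20)
JLT loop: taken
after LOAD R3, [R6]: R3=M[16]=16
after ADD R3, 10: R3=16+10=26
after LOAD R3, [R6]: R3=M[16]=16
after AND R3, 3: R3=16&3=0
after ADD R6, 4: R6=16+4=20
after ADD R2, 3: R2=14+3=17
CMP R2, 20  (cmp 17,20)
JLT loop: taken
after LOAD R3, [R6]: R3=M[20]=17
after ADD R3, 10: R3=17+10=27
after LOAD R3, [R6]: R3=M[20]=17
after AND R3, 3: R3=17&3=1
after ADD R6, 4: R6=20+4=24
after ADD R2, 3: R2=17+3=20
CMP R2, 20  (cmp 20,20)
JLT loop: not taken
after XOR R3, 8: R3=1^8=9
STORE R3, [4] → M[4]=9
halt.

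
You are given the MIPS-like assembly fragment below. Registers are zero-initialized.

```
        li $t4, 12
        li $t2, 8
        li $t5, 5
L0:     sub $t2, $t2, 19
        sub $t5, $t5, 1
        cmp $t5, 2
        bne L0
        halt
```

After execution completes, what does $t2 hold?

li $t4, 12 → $t4=12
li $t2, 8 → $t2=8
li $t5, 5 → $t5=5
sub $t2, $t2, 19 → $t2=8-19=-11
sub $t5, $t5, 1 → $t5=5-1=4
cmp $t5, 2  (cmp 4,2)
bne L0: taken
sub $t2, $t2, 19 → $t2=(-11)-19=-30
sub $t5, $t5, 1 → $t5=4-1=3
cmp $t5, 2  (cmp 3,2)
bne L0: taken
sub $t2, $t2, 19 → $t2=(-30)-19=-49
sub $t5, $t5, 1 → $t5=3-1=2
cmp $t5, 2  (cmp 2,2)
bne L0: not taken
halt.

-49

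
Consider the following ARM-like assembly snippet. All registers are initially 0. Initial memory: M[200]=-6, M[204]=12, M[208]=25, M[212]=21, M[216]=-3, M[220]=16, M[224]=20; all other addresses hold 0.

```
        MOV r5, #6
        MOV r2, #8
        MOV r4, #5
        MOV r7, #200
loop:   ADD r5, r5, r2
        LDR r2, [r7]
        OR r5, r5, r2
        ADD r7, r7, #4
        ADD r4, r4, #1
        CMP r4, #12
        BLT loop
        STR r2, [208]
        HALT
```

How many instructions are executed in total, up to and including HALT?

after MOV r5, #6: r5=6
after MOV r2, #8: r2=8
after MOV r4, #5: r4=5
after MOV r7, #200: r7=200
after ADD r5, r5, r2: r5=6+8=14
after LDR r2, [r7]: r2=M[200]=-6
after OR r5, r5, r2: r5=14|(-6)=-2
after ADD r7, r7, #4: r7=200+4=204
after ADD r4, r4, #1: r4=5+1=6
CMP r4, #12  (cmp 6,12)
BLT loop: taken
after ADD r5, r5, r2: r5=(-2)+(-6)=-8
after LDR r2, [r7]: r2=M[204]=12
after OR r5, r5, r2: r5=(-8)|12=-4
after ADD r7, r7, #4: r7=204+4=208
after ADD r4, r4, #1: r4=6+1=7
CMP r4, #12  (cmp 7,12)
BLT loop: taken
after ADD r5, r5, r2: r5=(-4)+12=8
after LDR r2, [r7]: r2=M[208]=25
after OR r5, r5, r2: r5=8|25=25
after ADD r7, r7, #4: r7=208+4=212
after ADD r4, r4, #1: r4=7+1=8
CMP r4, #12  (cmp 8,12)
BLT loop: taken
after ADD r5, r5, r2: r5=25+25=50
after LDR r2, [r7]: r2=M[212]=21
after OR r5, r5, r2: r5=50|21=55
after ADD r7, r7, #4: r7=212+4=216
after ADD r4, r4, #1: r4=8+1=9
CMP r4, #12  (cmp 9,12)
BLT loop: taken
after ADD r5, r5, r2: r5=55+21=76
after LDR r2, [r7]: r2=M[216]=-3
after OR r5, r5, r2: r5=76|(-3)=-3
after ADD r7, r7, #4: r7=216+4=220
after ADD r4, r4, #1: r4=9+1=10
CMP r4, #12  (cmp 10,12)
BLT loop: taken
after ADD r5, r5, r2: r5=(-3)+(-3)=-6
after LDR r2, [r7]: r2=M[220]=16
after OR r5, r5, r2: r5=(-6)|16=-6
after ADD r7, r7, #4: r7=220+4=224
after ADD r4, r4, #1: r4=10+1=11
CMP r4, #12  (cmp 11,12)
BLT loop: taken
after ADD r5, r5, r2: r5=(-6)+16=10
after LDR r2, [r7]: r2=M[224]=20
after OR r5, r5, r2: r5=10|20=30
after ADD r7, r7, #4: r7=224+4=228
after ADD r4, r4, #1: r4=11+1=12
CMP r4, #12  (cmp 12,12)
BLT loop: not taken
STR r2, [208] → M[208]=20
halt.
Total executed instructions: 55.

55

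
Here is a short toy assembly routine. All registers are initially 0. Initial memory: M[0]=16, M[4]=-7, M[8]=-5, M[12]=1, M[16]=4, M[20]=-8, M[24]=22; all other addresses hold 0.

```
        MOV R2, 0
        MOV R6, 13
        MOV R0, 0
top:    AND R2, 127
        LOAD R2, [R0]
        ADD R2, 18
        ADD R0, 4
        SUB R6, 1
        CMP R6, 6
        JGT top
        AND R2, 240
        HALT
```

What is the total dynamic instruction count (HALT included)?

54

MOV R2, 0 → R2=0
MOV R6, 13 → R6=13
MOV R0, 0 → R0=0
AND R2, 127 → R2=0&127=0
LOAD R2, [R0] → R2=M[0]=16
ADD R2, 18 → R2=16+18=34
ADD R0, 4 → R0=0+4=4
SUB R6, 1 → R6=13-1=12
CMP R6, 6  (cmp 12,6)
JGT top: taken
AND R2, 127 → R2=34&127=34
LOAD R2, [R0] → R2=M[4]=-7
ADD R2, 18 → R2=(-7)+18=11
ADD R0, 4 → R0=4+4=8
SUB R6, 1 → R6=12-1=11
CMP R6, 6  (cmp 11,6)
JGT top: taken
AND R2, 127 → R2=11&127=11
LOAD R2, [R0] → R2=M[8]=-5
ADD R2, 18 → R2=(-5)+18=13
ADD R0, 4 → R0=8+4=12
SUB R6, 1 → R6=11-1=10
CMP R6, 6  (cmp 10,6)
JGT top: taken
AND R2, 127 → R2=13&127=13
LOAD R2, [R0] → R2=M[12]=1
ADD R2, 18 → R2=1+18=19
ADD R0, 4 → R0=12+4=16
SUB R6, 1 → R6=10-1=9
CMP R6, 6  (cmp 9,6)
JGT top: taken
AND R2, 127 → R2=19&127=19
LOAD R2, [R0] → R2=M[16]=4
ADD R2, 18 → R2=4+18=22
ADD R0, 4 → R0=16+4=20
SUB R6, 1 → R6=9-1=8
CMP R6, 6  (cmp 8,6)
JGT top: taken
AND R2, 127 → R2=22&127=22
LOAD R2, [R0] → R2=M[20]=-8
ADD R2, 18 → R2=(-8)+18=10
ADD R0, 4 → R0=20+4=24
SUB R6, 1 → R6=8-1=7
CMP R6, 6  (cmp 7,6)
JGT top: taken
AND R2, 127 → R2=10&127=10
LOAD R2, [R0] → R2=M[24]=22
ADD R2, 18 → R2=22+18=40
ADD R0, 4 → R0=24+4=28
SUB R6, 1 → R6=7-1=6
CMP R6, 6  (cmp 6,6)
JGT top: not taken
AND R2, 240 → R2=40&240=32
halt.
Total executed instructions: 54.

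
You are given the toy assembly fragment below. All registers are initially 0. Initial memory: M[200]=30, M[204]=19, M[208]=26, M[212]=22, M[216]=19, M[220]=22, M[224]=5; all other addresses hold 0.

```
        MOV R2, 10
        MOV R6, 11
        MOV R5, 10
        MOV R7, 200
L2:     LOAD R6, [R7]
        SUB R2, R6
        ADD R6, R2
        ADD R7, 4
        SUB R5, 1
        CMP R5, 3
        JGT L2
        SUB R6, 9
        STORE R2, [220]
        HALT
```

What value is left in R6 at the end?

R2=10
R6=11
R5=10
R7=200
R6=M[200]=30
R2=10-30=-20
R6=30+(-20)=10
R7=200+4=204
R5=10-1=9
CMP R5, 3  (cmp 9,3)
JGT L2: taken
R6=M[204]=19
R2=(-20)-19=-39
R6=19+(-39)=-20
R7=204+4=208
R5=9-1=8
CMP R5, 3  (cmp 8,3)
JGT L2: taken
R6=M[208]=26
R2=(-39)-26=-65
R6=26+(-65)=-39
R7=208+4=212
R5=8-1=7
CMP R5, 3  (cmp 7,3)
JGT L2: taken
R6=M[212]=22
R2=(-65)-22=-87
R6=22+(-87)=-65
R7=212+4=216
R5=7-1=6
CMP R5, 3  (cmp 6,3)
JGT L2: taken
R6=M[216]=19
R2=(-87)-19=-106
R6=19+(-106)=-87
R7=216+4=220
R5=6-1=5
CMP R5, 3  (cmp 5,3)
JGT L2: taken
R6=M[220]=22
R2=(-106)-22=-128
R6=22+(-128)=-106
R7=220+4=224
R5=5-1=4
CMP R5, 3  (cmp 4,3)
JGT L2: taken
R6=M[224]=5
R2=(-128)-5=-133
R6=5+(-133)=-128
R7=224+4=228
R5=4-1=3
CMP R5, 3  (cmp 3,3)
JGT L2: not taken
R6=(-128)-9=-137
STORE R2, [220] → M[220]=-133
halt.

-137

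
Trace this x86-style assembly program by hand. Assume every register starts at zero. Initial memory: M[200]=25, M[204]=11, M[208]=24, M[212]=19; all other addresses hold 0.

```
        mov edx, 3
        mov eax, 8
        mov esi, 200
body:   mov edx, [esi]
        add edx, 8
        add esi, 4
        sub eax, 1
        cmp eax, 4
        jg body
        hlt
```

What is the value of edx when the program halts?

27

edx=3
eax=8
esi=200
edx=M[200]=25
edx=25+8=33
esi=200+4=204
eax=8-1=7
cmp eax, 4  (cmp 7,4)
jg body: taken
edx=M[204]=11
edx=11+8=19
esi=204+4=208
eax=7-1=6
cmp eax, 4  (cmp 6,4)
jg body: taken
edx=M[208]=24
edx=24+8=32
esi=208+4=212
eax=6-1=5
cmp eax, 4  (cmp 5,4)
jg body: taken
edx=M[212]=19
edx=19+8=27
esi=212+4=216
eax=5-1=4
cmp eax, 4  (cmp 4,4)
jg body: not taken
halt.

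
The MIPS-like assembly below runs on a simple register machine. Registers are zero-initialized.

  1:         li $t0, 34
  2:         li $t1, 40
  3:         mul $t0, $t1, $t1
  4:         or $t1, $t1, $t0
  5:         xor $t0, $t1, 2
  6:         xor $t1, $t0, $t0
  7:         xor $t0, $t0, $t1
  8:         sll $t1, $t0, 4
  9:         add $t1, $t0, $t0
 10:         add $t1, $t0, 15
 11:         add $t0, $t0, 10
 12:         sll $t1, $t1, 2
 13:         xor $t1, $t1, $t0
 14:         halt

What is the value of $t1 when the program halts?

8080

li $t0, 34 → $t0=34
li $t1, 40 → $t1=40
mul $t0, $t1, $t1 → $t0=40*40=1600
or $t1, $t1, $t0 → $t1=40|1600=1640
xor $t0, $t1, 2 → $t0=1640^2=1642
xor $t1, $t0, $t0 → $t1=1642^1642=0
xor $t0, $t0, $t1 → $t0=1642^0=1642
sll $t1, $t0, 4 → $t1=1642<<4=26272
add $t1, $t0, $t0 → $t1=1642+1642=3284
add $t1, $t0, 15 → $t1=1642+15=1657
add $t0, $t0, 10 → $t0=1642+10=1652
sll $t1, $t1, 2 → $t1=1657<<2=6628
xor $t1, $t1, $t0 → $t1=6628^1652=8080
halt.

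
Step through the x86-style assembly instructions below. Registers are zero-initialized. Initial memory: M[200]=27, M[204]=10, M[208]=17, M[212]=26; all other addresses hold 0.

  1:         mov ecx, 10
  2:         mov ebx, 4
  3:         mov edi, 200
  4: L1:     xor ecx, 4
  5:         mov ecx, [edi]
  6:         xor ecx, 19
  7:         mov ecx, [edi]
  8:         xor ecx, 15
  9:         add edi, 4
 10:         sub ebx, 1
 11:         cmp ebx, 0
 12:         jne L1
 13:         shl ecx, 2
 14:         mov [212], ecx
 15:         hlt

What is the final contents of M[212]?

84

ecx=10
ebx=4
edi=200
ecx=10^4=14
ecx=M[200]=27
ecx=27^19=8
ecx=M[200]=27
ecx=27^15=20
edi=200+4=204
ebx=4-1=3
cmp ebx, 0  (cmp 3,0)
jne L1: taken
ecx=20^4=16
ecx=M[204]=10
ecx=10^19=25
ecx=M[204]=10
ecx=10^15=5
edi=204+4=208
ebx=3-1=2
cmp ebx, 0  (cmp 2,0)
jne L1: taken
ecx=5^4=1
ecx=M[208]=17
ecx=17^19=2
ecx=M[208]=17
ecx=17^15=30
edi=208+4=212
ebx=2-1=1
cmp ebx, 0  (cmp 1,0)
jne L1: taken
ecx=30^4=26
ecx=M[212]=26
ecx=26^19=9
ecx=M[212]=26
ecx=26^15=21
edi=212+4=216
ebx=1-1=0
cmp ebx, 0  (cmp 0,0)
jne L1: not taken
ecx=21<<2=84
mov [212], ecx → M[212]=84
halt.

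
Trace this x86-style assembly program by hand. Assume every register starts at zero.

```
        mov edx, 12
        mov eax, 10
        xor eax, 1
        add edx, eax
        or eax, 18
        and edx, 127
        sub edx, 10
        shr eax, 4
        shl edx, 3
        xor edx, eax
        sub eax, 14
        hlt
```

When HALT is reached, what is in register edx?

after mov edx, 12: edx=12
after mov eax, 10: eax=10
after xor eax, 1: eax=10^1=11
after add edx, eax: edx=12+11=23
after or eax, 18: eax=11|18=27
after and edx, 127: edx=23&127=23
after sub edx, 10: edx=23-10=13
after shr eax, 4: eax=27>>4=1
after shl edx, 3: edx=13<<3=104
after xor edx, eax: edx=104^1=105
after sub eax, 14: eax=1-14=-13
halt.

105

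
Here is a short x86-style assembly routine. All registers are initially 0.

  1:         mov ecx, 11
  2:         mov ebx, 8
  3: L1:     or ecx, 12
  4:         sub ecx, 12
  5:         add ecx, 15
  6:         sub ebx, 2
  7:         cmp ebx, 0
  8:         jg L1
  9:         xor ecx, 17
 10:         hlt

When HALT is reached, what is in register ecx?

after mov ecx, 11: ecx=11
after mov ebx, 8: ebx=8
after or ecx, 12: ecx=11|12=15
after sub ecx, 12: ecx=15-12=3
after add ecx, 15: ecx=3+15=18
after sub ebx, 2: ebx=8-2=6
cmp ebx, 0  (cmp 6,0)
jg L1: taken
after or ecx, 12: ecx=18|12=30
after sub ecx, 12: ecx=30-12=18
after add ecx, 15: ecx=18+15=33
after sub ebx, 2: ebx=6-2=4
cmp ebx, 0  (cmp 4,0)
jg L1: taken
after or ecx, 12: ecx=33|12=45
after sub ecx, 12: ecx=45-12=33
after add ecx, 15: ecx=33+15=48
after sub ebx, 2: ebx=4-2=2
cmp ebx, 0  (cmp 2,0)
jg L1: taken
after or ecx, 12: ecx=48|12=60
after sub ecx, 12: ecx=60-12=48
after add ecx, 15: ecx=48+15=63
after sub ebx, 2: ebx=2-2=0
cmp ebx, 0  (cmp 0,0)
jg L1: not taken
after xor ecx, 17: ecx=63^17=46
halt.

46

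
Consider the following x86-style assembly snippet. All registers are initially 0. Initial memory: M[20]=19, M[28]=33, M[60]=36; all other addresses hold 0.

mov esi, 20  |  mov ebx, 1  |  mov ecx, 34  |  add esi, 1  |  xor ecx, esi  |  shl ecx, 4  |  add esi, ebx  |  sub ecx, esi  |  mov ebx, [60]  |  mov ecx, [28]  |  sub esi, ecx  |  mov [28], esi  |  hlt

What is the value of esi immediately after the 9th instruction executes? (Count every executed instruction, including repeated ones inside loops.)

22

after mov esi, 20: esi=20
after mov ebx, 1: ebx=1
after mov ecx, 34: ecx=34
after add esi, 1: esi=20+1=21
after xor ecx, esi: ecx=34^21=55
after shl ecx, 4: ecx=55<<4=880
after add esi, ebx: esi=21+1=22
after sub ecx, esi: ecx=880-22=858
after mov ebx, [60]: ebx=M[60]=36
After step 9: esi = 22.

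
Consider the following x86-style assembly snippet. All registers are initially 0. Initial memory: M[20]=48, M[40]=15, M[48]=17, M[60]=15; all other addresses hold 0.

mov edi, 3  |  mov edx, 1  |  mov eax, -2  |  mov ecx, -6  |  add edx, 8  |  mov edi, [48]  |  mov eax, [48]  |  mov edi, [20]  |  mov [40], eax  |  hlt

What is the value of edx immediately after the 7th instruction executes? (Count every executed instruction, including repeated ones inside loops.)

9

mov edi, 3 → edi=3
mov edx, 1 → edx=1
mov eax, -2 → eax=-2
mov ecx, -6 → ecx=-6
add edx, 8 → edx=1+8=9
mov edi, [48] → edi=M[48]=17
mov eax, [48] → eax=M[48]=17
After step 7: edx = 9.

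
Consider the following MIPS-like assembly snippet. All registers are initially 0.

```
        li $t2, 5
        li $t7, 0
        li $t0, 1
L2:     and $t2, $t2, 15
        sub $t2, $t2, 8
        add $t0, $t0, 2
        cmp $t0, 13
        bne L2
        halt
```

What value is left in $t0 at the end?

after li $t2, 5: $t2=5
after li $t7, 0: $t7=0
after li $t0, 1: $t0=1
after and $t2, $t2, 15: $t2=5&15=5
after sub $t2, $t2, 8: $t2=5-8=-3
after add $t0, $t0, 2: $t0=1+2=3
cmp $t0, 13  (cmp 3,13)
bne L2: taken
after and $t2, $t2, 15: $t2=(-3)&15=13
after sub $t2, $t2, 8: $t2=13-8=5
after add $t0, $t0, 2: $t0=3+2=5
cmp $t0, 13  (cmp 5,13)
bne L2: taken
after and $t2, $t2, 15: $t2=5&15=5
after sub $t2, $t2, 8: $t2=5-8=-3
after add $t0, $t0, 2: $t0=5+2=7
cmp $t0, 13  (cmp 7,13)
bne L2: taken
after and $t2, $t2, 15: $t2=(-3)&15=13
after sub $t2, $t2, 8: $t2=13-8=5
after add $t0, $t0, 2: $t0=7+2=9
cmp $t0, 13  (cmp 9,13)
bne L2: taken
after and $t2, $t2, 15: $t2=5&15=5
after sub $t2, $t2, 8: $t2=5-8=-3
after add $t0, $t0, 2: $t0=9+2=11
cmp $t0, 13  (cmp 11,13)
bne L2: taken
after and $t2, $t2, 15: $t2=(-3)&15=13
after sub $t2, $t2, 8: $t2=13-8=5
after add $t0, $t0, 2: $t0=11+2=13
cmp $t0, 13  (cmp 13,13)
bne L2: not taken
halt.

13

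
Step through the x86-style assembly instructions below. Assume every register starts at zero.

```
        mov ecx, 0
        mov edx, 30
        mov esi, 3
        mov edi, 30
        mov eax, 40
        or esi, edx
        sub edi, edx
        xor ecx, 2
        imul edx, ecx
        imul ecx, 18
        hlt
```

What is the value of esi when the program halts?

31

ecx=0
edx=30
esi=3
edi=30
eax=40
esi=3|30=31
edi=30-30=0
ecx=0^2=2
edx=30*2=60
ecx=2*18=36
halt.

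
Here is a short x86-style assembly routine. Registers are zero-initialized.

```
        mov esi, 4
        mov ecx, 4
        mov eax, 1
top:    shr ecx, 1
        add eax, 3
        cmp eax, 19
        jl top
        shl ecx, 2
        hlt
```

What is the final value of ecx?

0

esi=4
ecx=4
eax=1
ecx=4>>1=2
eax=1+3=4
cmp eax, 19  (cmp 4,19)
jl top: taken
ecx=2>>1=1
eax=4+3=7
cmp eax, 19  (cmp 7,19)
jl top: taken
ecx=1>>1=0
eax=7+3=10
cmp eax, 19  (cmp 10,19)
jl top: taken
ecx=0>>1=0
eax=10+3=13
cmp eax, 19  (cmp 13,19)
jl top: taken
ecx=0>>1=0
eax=13+3=16
cmp eax, 19  (cmp 16,19)
jl top: taken
ecx=0>>1=0
eax=16+3=19
cmp eax, 19  (cmp 19,19)
jl top: not taken
ecx=0<<2=0
halt.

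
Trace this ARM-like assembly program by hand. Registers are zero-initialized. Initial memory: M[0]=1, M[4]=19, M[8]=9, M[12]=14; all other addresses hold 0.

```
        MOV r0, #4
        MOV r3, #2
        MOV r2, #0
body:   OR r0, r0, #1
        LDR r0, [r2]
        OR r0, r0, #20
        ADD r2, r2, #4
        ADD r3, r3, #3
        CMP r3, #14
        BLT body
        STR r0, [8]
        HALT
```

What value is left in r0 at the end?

30

r0=4
r3=2
r2=0
r0=4|1=5
r0=M[0]=1
r0=1|20=21
r2=0+4=4
r3=2+3=5
CMP r3, #14  (cmp 5,14)
BLT body: taken
r0=21|1=21
r0=M[4]=19
r0=19|20=23
r2=4+4=8
r3=5+3=8
CMP r3, #14  (cmp 8,14)
BLT body: taken
r0=23|1=23
r0=M[8]=9
r0=9|20=29
r2=8+4=12
r3=8+3=11
CMP r3, #14  (cmp 11,14)
BLT body: taken
r0=29|1=29
r0=M[12]=14
r0=14|20=30
r2=12+4=16
r3=11+3=14
CMP r3, #14  (cmp 14,14)
BLT body: not taken
STR r0, [8] → M[8]=30
halt.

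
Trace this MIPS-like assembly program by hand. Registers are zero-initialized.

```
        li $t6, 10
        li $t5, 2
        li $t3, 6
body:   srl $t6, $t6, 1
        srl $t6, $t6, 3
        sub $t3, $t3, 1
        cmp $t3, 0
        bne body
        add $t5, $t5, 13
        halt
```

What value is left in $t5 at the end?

15

after li $t6, 10: $t6=10
after li $t5, 2: $t5=2
after li $t3, 6: $t3=6
after srl $t6, $t6, 1: $t6=10>>1=5
after srl $t6, $t6, 3: $t6=5>>3=0
after sub $t3, $t3, 1: $t3=6-1=5
cmp $t3, 0  (cmp 5,0)
bne body: taken
after srl $t6, $t6, 1: $t6=0>>1=0
after srl $t6, $t6, 3: $t6=0>>3=0
after sub $t3, $t3, 1: $t3=5-1=4
cmp $t3, 0  (cmp 4,0)
bne body: taken
after srl $t6, $t6, 1: $t6=0>>1=0
after srl $t6, $t6, 3: $t6=0>>3=0
after sub $t3, $t3, 1: $t3=4-1=3
cmp $t3, 0  (cmp 3,0)
bne body: taken
after srl $t6, $t6, 1: $t6=0>>1=0
after srl $t6, $t6, 3: $t6=0>>3=0
after sub $t3, $t3, 1: $t3=3-1=2
cmp $t3, 0  (cmp 2,0)
bne body: taken
after srl $t6, $t6, 1: $t6=0>>1=0
after srl $t6, $t6, 3: $t6=0>>3=0
after sub $t3, $t3, 1: $t3=2-1=1
cmp $t3, 0  (cmp 1,0)
bne body: taken
after srl $t6, $t6, 1: $t6=0>>1=0
after srl $t6, $t6, 3: $t6=0>>3=0
after sub $t3, $t3, 1: $t3=1-1=0
cmp $t3, 0  (cmp 0,0)
bne body: not taken
after add $t5, $t5, 13: $t5=2+13=15
halt.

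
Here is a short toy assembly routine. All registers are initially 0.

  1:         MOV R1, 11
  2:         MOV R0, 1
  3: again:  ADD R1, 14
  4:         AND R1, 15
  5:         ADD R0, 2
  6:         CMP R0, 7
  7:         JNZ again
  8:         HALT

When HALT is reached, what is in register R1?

5

after MOV R1, 11: R1=11
after MOV R0, 1: R0=1
after ADD R1, 14: R1=11+14=25
after AND R1, 15: R1=25&15=9
after ADD R0, 2: R0=1+2=3
CMP R0, 7  (cmp 3,7)
JNZ again: taken
after ADD R1, 14: R1=9+14=23
after AND R1, 15: R1=23&15=7
after ADD R0, 2: R0=3+2=5
CMP R0, 7  (cmp 5,7)
JNZ again: taken
after ADD R1, 14: R1=7+14=21
after AND R1, 15: R1=21&15=5
after ADD R0, 2: R0=5+2=7
CMP R0, 7  (cmp 7,7)
JNZ again: not taken
halt.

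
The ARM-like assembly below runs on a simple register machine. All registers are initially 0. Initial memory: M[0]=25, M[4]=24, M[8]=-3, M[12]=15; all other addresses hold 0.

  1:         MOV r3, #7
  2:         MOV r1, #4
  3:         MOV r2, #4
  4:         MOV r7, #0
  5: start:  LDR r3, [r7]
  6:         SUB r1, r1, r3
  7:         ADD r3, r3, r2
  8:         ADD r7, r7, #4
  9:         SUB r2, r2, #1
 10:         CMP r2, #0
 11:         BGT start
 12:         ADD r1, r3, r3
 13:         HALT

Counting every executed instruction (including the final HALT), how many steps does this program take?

r3=7
r1=4
r2=4
r7=0
r3=M[0]=25
r1=4-25=-21
r3=25+4=29
r7=0+4=4
r2=4-1=3
CMP r2, #0  (cmp 3,0)
BGT start: taken
r3=M[4]=24
r1=(-21)-24=-45
r3=24+3=27
r7=4+4=8
r2=3-1=2
CMP r2, #0  (cmp 2,0)
BGT start: taken
r3=M[8]=-3
r1=(-45)-(-3)=-42
r3=(-3)+2=-1
r7=8+4=12
r2=2-1=1
CMP r2, #0  (cmp 1,0)
BGT start: taken
r3=M[12]=15
r1=(-42)-15=-57
r3=15+1=16
r7=12+4=16
r2=1-1=0
CMP r2, #0  (cmp 0,0)
BGT start: not taken
r1=16+16=32
halt.
Total executed instructions: 34.

34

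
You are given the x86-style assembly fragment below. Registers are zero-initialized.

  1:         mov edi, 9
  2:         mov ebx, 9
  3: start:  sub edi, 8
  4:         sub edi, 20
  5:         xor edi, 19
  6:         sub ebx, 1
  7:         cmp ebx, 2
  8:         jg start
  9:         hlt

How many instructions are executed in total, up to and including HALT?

edi=9
ebx=9
edi=9-8=1
edi=1-20=-19
edi=(-19)^19=-2
ebx=9-1=8
cmp ebx, 2  (cmp 8,2)
jg start: taken
edi=(-2)-8=-10
edi=(-10)-20=-30
edi=(-30)^19=-15
ebx=8-1=7
cmp ebx, 2  (cmp 7,2)
jg start: taken
edi=(-15)-8=-23
edi=(-23)-20=-43
edi=(-43)^19=-58
ebx=7-1=6
cmp ebx, 2  (cmp 6,2)
jg start: taken
edi=(-58)-8=-66
edi=(-66)-20=-86
edi=(-86)^19=-71
ebx=6-1=5
cmp ebx, 2  (cmp 5,2)
jg start: taken
edi=(-71)-8=-79
edi=(-79)-20=-99
edi=(-99)^19=-114
ebx=5-1=4
cmp ebx, 2  (cmp 4,2)
jg start: taken
edi=(-114)-8=-122
edi=(-122)-20=-142
edi=(-142)^19=-159
ebx=4-1=3
cmp ebx, 2  (cmp 3,2)
jg start: taken
edi=(-159)-8=-167
edi=(-167)-20=-187
edi=(-187)^19=-170
ebx=3-1=2
cmp ebx, 2  (cmp 2,2)
jg start: not taken
halt.
Total executed instructions: 45.

45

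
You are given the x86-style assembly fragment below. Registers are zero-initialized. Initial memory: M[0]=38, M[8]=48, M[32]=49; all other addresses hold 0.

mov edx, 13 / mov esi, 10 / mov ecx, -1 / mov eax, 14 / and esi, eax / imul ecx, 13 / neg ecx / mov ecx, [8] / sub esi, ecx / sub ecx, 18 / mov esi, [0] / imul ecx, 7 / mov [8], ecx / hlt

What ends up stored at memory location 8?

edx=13
esi=10
ecx=-1
eax=14
esi=10&14=10
ecx=(-1)*13=-13
ecx=-(-13)=13
ecx=M[8]=48
esi=10-48=-38
ecx=48-18=30
esi=M[0]=38
ecx=30*7=210
mov [8], ecx → M[8]=210
halt.

210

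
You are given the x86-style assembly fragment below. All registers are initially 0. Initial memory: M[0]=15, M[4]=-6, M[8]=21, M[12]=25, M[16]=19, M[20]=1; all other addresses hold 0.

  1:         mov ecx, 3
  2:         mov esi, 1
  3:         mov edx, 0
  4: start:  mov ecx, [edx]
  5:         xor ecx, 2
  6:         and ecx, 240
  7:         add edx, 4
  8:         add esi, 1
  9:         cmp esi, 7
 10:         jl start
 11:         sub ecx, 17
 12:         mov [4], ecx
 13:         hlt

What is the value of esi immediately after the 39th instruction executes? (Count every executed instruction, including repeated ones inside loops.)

6

mov ecx, 3 → ecx=3
mov esi, 1 → esi=1
mov edx, 0 → edx=0
mov ecx, [edx] → ecx=M[0]=15
xor ecx, 2 → ecx=15^2=13
and ecx, 240 → ecx=13&240=0
add edx, 4 → edx=0+4=4
add esi, 1 → esi=1+1=2
cmp esi, 7  (cmp 2,7)
jl start: taken
mov ecx, [edx] → ecx=M[4]=-6
xor ecx, 2 → ecx=(-6)^2=-8
and ecx, 240 → ecx=(-8)&240=240
add edx, 4 → edx=4+4=8
add esi, 1 → esi=2+1=3
cmp esi, 7  (cmp 3,7)
jl start: taken
mov ecx, [edx] → ecx=M[8]=21
xor ecx, 2 → ecx=21^2=23
and ecx, 240 → ecx=23&240=16
add edx, 4 → edx=8+4=12
add esi, 1 → esi=3+1=4
cmp esi, 7  (cmp 4,7)
jl start: taken
mov ecx, [edx] → ecx=M[12]=25
xor ecx, 2 → ecx=25^2=27
and ecx, 240 → ecx=27&240=16
add edx, 4 → edx=12+4=16
add esi, 1 → esi=4+1=5
cmp esi, 7  (cmp 5,7)
jl start: taken
mov ecx, [edx] → ecx=M[16]=19
xor ecx, 2 → ecx=19^2=17
and ecx, 240 → ecx=17&240=16
add edx, 4 → edx=16+4=20
add esi, 1 → esi=5+1=6
cmp esi, 7  (cmp 6,7)
jl start: taken
mov ecx, [edx] → ecx=M[20]=1
After step 39: esi = 6.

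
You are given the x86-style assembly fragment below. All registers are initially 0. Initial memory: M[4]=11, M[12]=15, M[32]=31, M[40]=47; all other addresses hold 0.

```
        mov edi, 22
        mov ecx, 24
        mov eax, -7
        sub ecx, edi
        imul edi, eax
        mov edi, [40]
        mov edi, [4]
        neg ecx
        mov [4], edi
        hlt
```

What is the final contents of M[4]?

after mov edi, 22: edi=22
after mov ecx, 24: ecx=24
after mov eax, -7: eax=-7
after sub ecx, edi: ecx=24-22=2
after imul edi, eax: edi=22*(-7)=-154
after mov edi, [40]: edi=M[40]=47
after mov edi, [4]: edi=M[4]=11
after neg ecx: ecx=-(2)=-2
mov [4], edi → M[4]=11
halt.

11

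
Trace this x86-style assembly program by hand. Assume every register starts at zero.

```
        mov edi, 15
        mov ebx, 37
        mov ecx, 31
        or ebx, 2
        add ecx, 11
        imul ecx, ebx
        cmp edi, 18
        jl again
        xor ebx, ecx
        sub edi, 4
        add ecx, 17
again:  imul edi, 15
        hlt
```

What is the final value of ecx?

edi=15
ebx=37
ecx=31
ebx=37|2=39
ecx=31+11=42
ecx=42*39=1638
cmp edi, 18  (cmp 15,18)
jl again: taken
edi=15*15=225
halt.

1638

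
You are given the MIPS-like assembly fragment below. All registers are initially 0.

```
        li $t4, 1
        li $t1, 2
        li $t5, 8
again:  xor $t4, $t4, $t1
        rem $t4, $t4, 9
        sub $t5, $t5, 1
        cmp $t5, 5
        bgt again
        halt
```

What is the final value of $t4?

3

li $t4, 1 → $t4=1
li $t1, 2 → $t1=2
li $t5, 8 → $t5=8
xor $t4, $t4, $t1 → $t4=1^2=3
rem $t4, $t4, 9 → $t4=3%9=3
sub $t5, $t5, 1 → $t5=8-1=7
cmp $t5, 5  (cmp 7,5)
bgt again: taken
xor $t4, $t4, $t1 → $t4=3^2=1
rem $t4, $t4, 9 → $t4=1%9=1
sub $t5, $t5, 1 → $t5=7-1=6
cmp $t5, 5  (cmp 6,5)
bgt again: taken
xor $t4, $t4, $t1 → $t4=1^2=3
rem $t4, $t4, 9 → $t4=3%9=3
sub $t5, $t5, 1 → $t5=6-1=5
cmp $t5, 5  (cmp 5,5)
bgt again: not taken
halt.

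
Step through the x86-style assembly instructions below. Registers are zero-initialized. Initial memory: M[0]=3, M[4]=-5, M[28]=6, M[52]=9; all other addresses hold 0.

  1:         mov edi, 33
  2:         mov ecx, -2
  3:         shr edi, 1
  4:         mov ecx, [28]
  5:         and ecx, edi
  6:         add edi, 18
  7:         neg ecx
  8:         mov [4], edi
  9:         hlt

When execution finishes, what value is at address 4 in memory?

after mov edi, 33: edi=33
after mov ecx, -2: ecx=-2
after shr edi, 1: edi=33>>1=16
after mov ecx, [28]: ecx=M[28]=6
after and ecx, edi: ecx=6&16=0
after add edi, 18: edi=16+18=34
after neg ecx: ecx=-(0)=0
mov [4], edi → M[4]=34
halt.

34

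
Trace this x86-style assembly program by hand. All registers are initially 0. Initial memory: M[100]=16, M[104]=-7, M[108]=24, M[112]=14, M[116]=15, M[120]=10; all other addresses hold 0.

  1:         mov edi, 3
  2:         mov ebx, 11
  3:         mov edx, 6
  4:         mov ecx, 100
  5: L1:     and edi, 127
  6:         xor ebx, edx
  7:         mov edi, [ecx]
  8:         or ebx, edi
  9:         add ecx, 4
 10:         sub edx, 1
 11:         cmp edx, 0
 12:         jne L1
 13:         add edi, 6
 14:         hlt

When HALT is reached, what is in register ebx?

-2

edi=3
ebx=11
edx=6
ecx=100
edi=3&127=3
ebx=11^6=13
edi=M[100]=16
ebx=13|16=29
ecx=100+4=104
edx=6-1=5
cmp edx, 0  (cmp 5,0)
jne L1: taken
edi=16&127=16
ebx=29^5=24
edi=M[104]=-7
ebx=24|(-7)=-7
ecx=104+4=108
edx=5-1=4
cmp edx, 0  (cmp 4,0)
jne L1: taken
edi=(-7)&127=121
ebx=(-7)^4=-3
edi=M[108]=24
ebx=(-3)|24=-3
ecx=108+4=112
edx=4-1=3
cmp edx, 0  (cmp 3,0)
jne L1: taken
edi=24&127=24
ebx=(-3)^3=-2
edi=M[112]=14
ebx=(-2)|14=-2
ecx=112+4=116
edx=3-1=2
cmp edx, 0  (cmp 2,0)
jne L1: taken
edi=14&127=14
ebx=(-2)^2=-4
edi=M[116]=15
ebx=(-4)|15=-1
ecx=116+4=120
edx=2-1=1
cmp edx, 0  (cmp 1,0)
jne L1: taken
edi=15&127=15
ebx=(-1)^1=-2
edi=M[120]=10
ebx=(-2)|10=-2
ecx=120+4=124
edx=1-1=0
cmp edx, 0  (cmp 0,0)
jne L1: not taken
edi=10+6=16
halt.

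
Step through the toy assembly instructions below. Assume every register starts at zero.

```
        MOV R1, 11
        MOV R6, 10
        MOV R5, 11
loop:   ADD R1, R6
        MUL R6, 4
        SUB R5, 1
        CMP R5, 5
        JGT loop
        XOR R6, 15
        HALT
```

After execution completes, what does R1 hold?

after MOV R1, 11: R1=11
after MOV R6, 10: R6=10
after MOV R5, 11: R5=11
after ADD R1, R6: R1=11+10=21
after MUL R6, 4: R6=10*4=40
after SUB R5, 1: R5=11-1=10
CMP R5, 5  (cmp 10,5)
JGT loop: taken
after ADD R1, R6: R1=21+40=61
after MUL R6, 4: R6=40*4=160
after SUB R5, 1: R5=10-1=9
CMP R5, 5  (cmp 9,5)
JGT loop: taken
after ADD R1, R6: R1=61+160=221
after MUL R6, 4: R6=160*4=640
after SUB R5, 1: R5=9-1=8
CMP R5, 5  (cmp 8,5)
JGT loop: taken
after ADD R1, R6: R1=221+640=861
after MUL R6, 4: R6=640*4=2560
after SUB R5, 1: R5=8-1=7
CMP R5, 5  (cmp 7,5)
JGT loop: taken
after ADD R1, R6: R1=861+2560=3421
after MUL R6, 4: R6=2560*4=10240
after SUB R5, 1: R5=7-1=6
CMP R5, 5  (cmp 6,5)
JGT loop: taken
after ADD R1, R6: R1=3421+10240=13661
after MUL R6, 4: R6=10240*4=40960
after SUB R5, 1: R5=6-1=5
CMP R5, 5  (cmp 5,5)
JGT loop: not taken
after XOR R6, 15: R6=40960^15=40975
halt.

13661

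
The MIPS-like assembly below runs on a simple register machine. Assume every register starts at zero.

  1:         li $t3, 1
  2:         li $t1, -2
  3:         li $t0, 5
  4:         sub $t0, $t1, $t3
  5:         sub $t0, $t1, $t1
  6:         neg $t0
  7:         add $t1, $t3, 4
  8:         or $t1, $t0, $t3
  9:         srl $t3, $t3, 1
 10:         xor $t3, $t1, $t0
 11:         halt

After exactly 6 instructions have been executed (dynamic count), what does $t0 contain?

li $t3, 1 → $t3=1
li $t1, -2 → $t1=-2
li $t0, 5 → $t0=5
sub $t0, $t1, $t3 → $t0=(-2)-1=-3
sub $t0, $t1, $t1 → $t0=(-2)-(-2)=0
neg $t0 → $t0=-(0)=0
After step 6: $t0 = 0.

0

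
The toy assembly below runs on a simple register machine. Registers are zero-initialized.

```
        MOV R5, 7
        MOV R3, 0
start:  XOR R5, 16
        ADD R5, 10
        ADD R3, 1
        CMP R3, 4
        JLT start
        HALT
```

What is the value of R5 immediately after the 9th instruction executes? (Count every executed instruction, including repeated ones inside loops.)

59

MOV R5, 7 → R5=7
MOV R3, 0 → R3=0
XOR R5, 16 → R5=7^16=23
ADD R5, 10 → R5=23+10=33
ADD R3, 1 → R3=0+1=1
CMP R3, 4  (cmp 1,4)
JLT start: taken
XOR R5, 16 → R5=33^16=49
ADD R5, 10 → R5=49+10=59
After step 9: R5 = 59.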